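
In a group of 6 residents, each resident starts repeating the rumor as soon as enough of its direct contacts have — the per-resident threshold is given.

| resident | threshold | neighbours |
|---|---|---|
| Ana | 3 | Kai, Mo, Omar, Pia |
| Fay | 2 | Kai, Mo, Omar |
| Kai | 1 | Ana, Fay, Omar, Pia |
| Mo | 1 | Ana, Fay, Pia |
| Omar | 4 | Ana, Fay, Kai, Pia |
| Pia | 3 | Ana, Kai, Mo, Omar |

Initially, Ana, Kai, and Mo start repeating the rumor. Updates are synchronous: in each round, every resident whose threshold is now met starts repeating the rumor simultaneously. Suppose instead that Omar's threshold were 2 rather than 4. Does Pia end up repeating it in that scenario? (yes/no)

With Omar's threshold at 2:
Round 1 — Ana, Kai, Mo start repeating the rumor (initial).
Round 2 — checking thresholds:
  Fay: 2 of 3 neighbours ≥ 2, starts repeating the rumor.
  Omar: 2 of 4 neighbours ≥ 2, starts repeating the rumor.
  Pia: 3 of 4 neighbours ≥ 3, starts repeating the rumor.
Round 3 — no new spreads; cascade stops.

yes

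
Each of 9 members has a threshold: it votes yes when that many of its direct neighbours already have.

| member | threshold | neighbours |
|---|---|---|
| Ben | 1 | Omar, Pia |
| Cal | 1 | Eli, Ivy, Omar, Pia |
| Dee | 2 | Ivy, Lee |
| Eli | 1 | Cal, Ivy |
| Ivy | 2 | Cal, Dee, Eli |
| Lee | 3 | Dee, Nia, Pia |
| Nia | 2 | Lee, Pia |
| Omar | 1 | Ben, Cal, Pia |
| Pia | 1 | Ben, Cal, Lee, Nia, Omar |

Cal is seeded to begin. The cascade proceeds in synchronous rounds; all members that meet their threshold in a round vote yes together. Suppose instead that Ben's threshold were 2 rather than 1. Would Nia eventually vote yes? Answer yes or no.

no

With Ben's threshold at 2:
Round 1 — Cal votes yes (initial).
Round 2 — checking thresholds:
  Eli: 1 of 2 neighbours ≥ 1, votes yes.
  Ivy: 1 of 3 neighbours < 2, below threshold.
  Omar: 1 of 3 neighbours ≥ 1, votes yes.
  Pia: 1 of 5 neighbours ≥ 1, votes yes.
Round 3 — checking thresholds:
  Ben: 2 of 2 neighbours ≥ 2, votes yes.
  Ivy: 2 of 3 neighbours ≥ 2, votes yes.
  Lee: 1 of 3 neighbours < 3, below threshold.
  Nia: 1 of 2 neighbours < 2, below threshold.
Round 4 — no new yes votes; cascade stops.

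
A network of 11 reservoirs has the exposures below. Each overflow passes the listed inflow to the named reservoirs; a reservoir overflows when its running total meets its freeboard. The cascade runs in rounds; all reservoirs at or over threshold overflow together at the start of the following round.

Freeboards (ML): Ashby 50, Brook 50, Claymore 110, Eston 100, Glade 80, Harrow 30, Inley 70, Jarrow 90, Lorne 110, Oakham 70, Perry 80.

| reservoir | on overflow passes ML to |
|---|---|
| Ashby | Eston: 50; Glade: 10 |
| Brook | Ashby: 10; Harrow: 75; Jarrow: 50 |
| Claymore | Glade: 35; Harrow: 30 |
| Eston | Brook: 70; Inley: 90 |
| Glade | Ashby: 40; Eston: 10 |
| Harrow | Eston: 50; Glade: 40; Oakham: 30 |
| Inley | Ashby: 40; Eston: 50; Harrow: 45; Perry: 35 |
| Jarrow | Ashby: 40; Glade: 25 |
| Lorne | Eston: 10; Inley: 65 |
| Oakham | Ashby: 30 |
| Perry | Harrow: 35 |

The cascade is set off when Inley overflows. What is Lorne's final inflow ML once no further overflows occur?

Round 1 — Inley overflows (initial).
  Ashby: +40 → 40 < 50
  Eston: +50 → 50 < 100
  Harrow: +45 → 45 ≥ 30
  Perry: +35 → 35 < 80
Round 2 — Harrow overflows.
  Eston: +50 → 100 ≥ 100
  Glade: +40 → 40 < 80
  Oakham: +30 → 30 < 70
Round 3 — Eston overflows.
  Brook: +70 → 70 ≥ 50
Round 4 — Brook overflows.
  Ashby: +10 → 50 ≥ 50
  Jarrow: +50 → 50 < 90
Round 5 — Ashby overflows.
  Glade: +10 → 50 < 80
No further overflows.

0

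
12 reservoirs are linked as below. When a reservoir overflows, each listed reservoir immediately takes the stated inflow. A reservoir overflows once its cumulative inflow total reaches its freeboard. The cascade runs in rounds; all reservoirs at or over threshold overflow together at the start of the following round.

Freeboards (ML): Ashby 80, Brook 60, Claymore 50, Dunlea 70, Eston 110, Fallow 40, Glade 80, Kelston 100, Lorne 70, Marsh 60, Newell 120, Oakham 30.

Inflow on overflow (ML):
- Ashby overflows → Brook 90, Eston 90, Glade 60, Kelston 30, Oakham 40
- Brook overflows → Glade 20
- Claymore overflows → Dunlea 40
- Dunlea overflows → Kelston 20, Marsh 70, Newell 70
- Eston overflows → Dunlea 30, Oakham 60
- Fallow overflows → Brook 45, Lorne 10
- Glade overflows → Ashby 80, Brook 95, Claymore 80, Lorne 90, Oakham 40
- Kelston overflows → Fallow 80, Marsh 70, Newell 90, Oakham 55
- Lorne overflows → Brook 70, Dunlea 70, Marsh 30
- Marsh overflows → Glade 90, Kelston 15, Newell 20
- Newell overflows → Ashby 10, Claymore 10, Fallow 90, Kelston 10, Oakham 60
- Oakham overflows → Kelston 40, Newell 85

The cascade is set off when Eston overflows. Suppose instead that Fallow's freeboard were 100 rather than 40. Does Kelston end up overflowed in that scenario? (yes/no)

no

With Fallow's freeboard at 100:
Round 1 — Eston overflows (initial).
  Dunlea: +30 → 30 < 70
  Oakham: +60 → 60 ≥ 30
Round 2 — Oakham overflows.
  Kelston: +40 → 40 < 100
  Newell: +85 → 85 < 120
No further overflows.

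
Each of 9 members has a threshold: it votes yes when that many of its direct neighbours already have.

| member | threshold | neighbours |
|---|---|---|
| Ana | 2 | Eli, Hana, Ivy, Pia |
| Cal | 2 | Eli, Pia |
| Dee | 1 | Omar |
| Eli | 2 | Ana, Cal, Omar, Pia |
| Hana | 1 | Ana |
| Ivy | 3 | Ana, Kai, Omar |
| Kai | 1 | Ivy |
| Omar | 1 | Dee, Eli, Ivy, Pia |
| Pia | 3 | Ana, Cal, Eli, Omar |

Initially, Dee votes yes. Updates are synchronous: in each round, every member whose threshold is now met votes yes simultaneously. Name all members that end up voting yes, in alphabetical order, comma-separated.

Round 1 — Dee votes yes (initial).
Round 2 — checking thresholds:
  Omar: 1 of 4 neighbours ≥ 1, votes yes.
Round 3 — no new yes votes; cascade stops.

Dee, Omar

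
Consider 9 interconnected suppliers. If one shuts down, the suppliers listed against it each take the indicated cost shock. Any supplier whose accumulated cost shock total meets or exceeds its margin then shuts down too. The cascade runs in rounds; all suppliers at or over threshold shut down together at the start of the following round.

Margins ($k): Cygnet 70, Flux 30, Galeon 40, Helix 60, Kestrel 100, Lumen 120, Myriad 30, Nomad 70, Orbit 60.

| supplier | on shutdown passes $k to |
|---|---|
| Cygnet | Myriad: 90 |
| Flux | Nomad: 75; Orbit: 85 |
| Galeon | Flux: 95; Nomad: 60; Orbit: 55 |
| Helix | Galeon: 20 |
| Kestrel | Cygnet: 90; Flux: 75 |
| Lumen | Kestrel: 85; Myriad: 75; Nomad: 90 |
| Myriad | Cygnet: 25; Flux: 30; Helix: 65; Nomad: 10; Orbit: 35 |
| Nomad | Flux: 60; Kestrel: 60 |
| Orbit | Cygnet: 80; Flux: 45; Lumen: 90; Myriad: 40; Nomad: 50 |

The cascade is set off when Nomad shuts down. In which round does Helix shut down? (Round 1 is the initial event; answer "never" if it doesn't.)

5

Round 1 — Nomad shuts down (initial).
  Flux: +60 → 60 ≥ 30
  Kestrel: +60 → 60 < 100
Round 2 — Flux shuts down.
  Orbit: +85 → 85 ≥ 60
Round 3 — Orbit shuts down.
  Cygnet: +80 → 80 ≥ 70
  Lumen: +90 → 90 < 120
  Myriad: +40 → 40 ≥ 30
Round 4 — Cygnet, Myriad shut down.
  Helix: +65 → 65 ≥ 60
Round 5 — Helix shuts down.
  Galeon: +20 → 20 < 40
No further shutdowns.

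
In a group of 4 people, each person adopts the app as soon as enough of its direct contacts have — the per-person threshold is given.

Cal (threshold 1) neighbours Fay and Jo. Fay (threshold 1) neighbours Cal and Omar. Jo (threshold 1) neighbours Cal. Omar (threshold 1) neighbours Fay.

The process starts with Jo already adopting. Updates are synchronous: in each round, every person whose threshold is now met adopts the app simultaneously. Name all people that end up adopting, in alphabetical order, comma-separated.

Round 1 — Jo adopts the app (initial).
Round 2 — checking thresholds:
  Cal: 1 of 2 neighbours ≥ 1, adopts the app.
Round 3 — checking thresholds:
  Fay: 1 of 2 neighbours ≥ 1, adopts the app.
Round 4 — checking thresholds:
  Omar: 1 of 1 neighbours ≥ 1, adopts the app.
Round 5 — no new adoptions; cascade stops.

Cal, Fay, Jo, Omar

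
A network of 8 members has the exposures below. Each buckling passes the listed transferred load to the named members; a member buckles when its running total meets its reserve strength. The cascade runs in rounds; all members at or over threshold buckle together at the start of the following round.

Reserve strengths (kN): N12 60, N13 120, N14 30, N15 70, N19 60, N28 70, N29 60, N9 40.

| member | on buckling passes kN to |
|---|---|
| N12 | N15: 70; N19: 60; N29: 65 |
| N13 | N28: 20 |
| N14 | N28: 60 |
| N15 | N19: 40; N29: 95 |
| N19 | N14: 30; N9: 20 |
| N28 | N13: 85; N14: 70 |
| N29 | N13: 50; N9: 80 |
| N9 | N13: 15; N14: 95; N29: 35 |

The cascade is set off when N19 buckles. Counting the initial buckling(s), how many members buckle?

2

Round 1 — N19 buckles (initial).
  N14: +30 → 30 ≥ 30
  N9: +20 → 20 < 40
Round 2 — N14 buckles.
  N28: +60 → 60 < 70
No further bucklings.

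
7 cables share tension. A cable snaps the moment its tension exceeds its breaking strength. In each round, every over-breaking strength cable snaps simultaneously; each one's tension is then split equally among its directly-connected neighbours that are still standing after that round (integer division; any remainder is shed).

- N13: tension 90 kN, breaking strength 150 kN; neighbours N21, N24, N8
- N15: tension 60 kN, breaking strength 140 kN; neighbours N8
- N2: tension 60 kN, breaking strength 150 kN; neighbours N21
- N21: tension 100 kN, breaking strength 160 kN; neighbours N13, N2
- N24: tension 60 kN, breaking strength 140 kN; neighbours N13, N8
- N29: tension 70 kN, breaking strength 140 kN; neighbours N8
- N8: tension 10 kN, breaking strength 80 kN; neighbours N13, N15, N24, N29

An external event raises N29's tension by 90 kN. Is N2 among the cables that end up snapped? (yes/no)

Round 1 — N29 at 160 > 140. N29 snaps.
  N29 sheds 160 kN to N8: 160 each.
    N8: 10+160 = 170 > 80
Round 2 — N8 snaps.
  N8 sheds 170 kN to N13, N15, N24: 56 each (2 lost).
    N13: 90+56 = 146 ≤ 150
    N15: 60+56 = 116 ≤ 140
    N24: 60+56 = 116 ≤ 140
No further breaks.

no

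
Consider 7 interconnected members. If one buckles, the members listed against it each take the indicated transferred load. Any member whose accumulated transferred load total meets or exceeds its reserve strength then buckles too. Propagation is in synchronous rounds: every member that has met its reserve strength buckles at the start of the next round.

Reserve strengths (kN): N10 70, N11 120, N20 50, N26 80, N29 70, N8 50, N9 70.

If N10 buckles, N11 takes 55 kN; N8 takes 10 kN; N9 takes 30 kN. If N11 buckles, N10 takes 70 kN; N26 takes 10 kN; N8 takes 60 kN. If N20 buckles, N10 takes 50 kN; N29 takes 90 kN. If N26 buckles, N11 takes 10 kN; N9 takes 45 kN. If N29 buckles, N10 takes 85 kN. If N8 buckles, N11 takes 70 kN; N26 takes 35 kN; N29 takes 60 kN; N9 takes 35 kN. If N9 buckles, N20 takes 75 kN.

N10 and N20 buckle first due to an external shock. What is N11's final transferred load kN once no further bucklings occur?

Round 1 — N10, N20 buckle (initial).
  N11: +55 → 55 < 120
  N29: +90 → 90 ≥ 70
  N8: +10 → 10 < 50
  N9: +30 → 30 < 70
Round 2 — N29 buckles.
No further bucklings.

55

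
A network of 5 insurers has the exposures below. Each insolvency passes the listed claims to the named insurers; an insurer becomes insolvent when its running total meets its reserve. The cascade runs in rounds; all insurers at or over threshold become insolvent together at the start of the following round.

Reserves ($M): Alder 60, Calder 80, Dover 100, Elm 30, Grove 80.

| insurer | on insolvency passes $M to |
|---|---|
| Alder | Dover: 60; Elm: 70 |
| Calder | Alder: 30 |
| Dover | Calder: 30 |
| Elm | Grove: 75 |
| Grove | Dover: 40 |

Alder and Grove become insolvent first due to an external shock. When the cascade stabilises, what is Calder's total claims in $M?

Round 1 — Alder, Grove become insolvent (initial).
  Dover: +60+40 → 100 ≥ 100
  Elm: +70 → 70 ≥ 30
Round 2 — Dover, Elm become insolvent.
  Calder: +30 → 30 < 80
No further insolvencies.

30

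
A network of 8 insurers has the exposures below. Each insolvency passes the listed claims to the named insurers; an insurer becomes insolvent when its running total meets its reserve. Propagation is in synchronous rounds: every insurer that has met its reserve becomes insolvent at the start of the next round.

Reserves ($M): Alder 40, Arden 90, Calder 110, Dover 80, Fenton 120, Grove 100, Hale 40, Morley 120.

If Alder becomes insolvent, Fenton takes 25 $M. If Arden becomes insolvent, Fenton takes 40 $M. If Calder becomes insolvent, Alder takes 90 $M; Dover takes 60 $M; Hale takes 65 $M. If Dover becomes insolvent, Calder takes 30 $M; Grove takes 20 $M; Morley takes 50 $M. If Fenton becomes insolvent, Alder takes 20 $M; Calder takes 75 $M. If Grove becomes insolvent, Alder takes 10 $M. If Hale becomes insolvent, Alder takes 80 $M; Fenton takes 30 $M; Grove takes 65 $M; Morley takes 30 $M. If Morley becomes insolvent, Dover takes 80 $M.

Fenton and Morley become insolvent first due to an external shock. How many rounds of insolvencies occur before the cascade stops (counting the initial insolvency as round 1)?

Round 1 — Fenton, Morley become insolvent (initial).
  Alder: +20 → 20 < 40
  Calder: +75 → 75 < 110
  Dover: +80 → 80 ≥ 80
Round 2 — Dover becomes insolvent.
  Calder: +30 → 105 < 110
  Grove: +20 → 20 < 100
No further insolvencies.

2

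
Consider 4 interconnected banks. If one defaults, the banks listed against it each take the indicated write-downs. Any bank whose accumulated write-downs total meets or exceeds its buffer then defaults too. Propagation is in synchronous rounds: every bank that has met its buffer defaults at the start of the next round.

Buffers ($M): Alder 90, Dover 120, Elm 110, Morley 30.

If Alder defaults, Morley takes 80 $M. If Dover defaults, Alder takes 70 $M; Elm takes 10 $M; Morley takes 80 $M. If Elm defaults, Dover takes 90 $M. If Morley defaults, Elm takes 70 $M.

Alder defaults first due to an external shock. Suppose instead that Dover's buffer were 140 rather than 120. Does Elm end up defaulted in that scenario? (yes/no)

With Dover's buffer at 140:
Round 1 — Alder defaults (initial).
  Morley: +80 → 80 ≥ 30
Round 2 — Morley defaults.
  Elm: +70 → 70 < 110
No further defaults.

no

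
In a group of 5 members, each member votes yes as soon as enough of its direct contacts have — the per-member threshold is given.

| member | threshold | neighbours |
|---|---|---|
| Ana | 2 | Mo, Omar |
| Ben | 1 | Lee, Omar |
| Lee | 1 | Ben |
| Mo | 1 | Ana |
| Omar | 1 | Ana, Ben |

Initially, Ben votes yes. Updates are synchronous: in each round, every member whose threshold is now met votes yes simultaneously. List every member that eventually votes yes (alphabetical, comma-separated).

Ben, Lee, Omar

Round 1 — Ben votes yes (initial).
Round 2 — checking thresholds:
  Lee: 1 of 1 neighbours ≥ 1, votes yes.
  Omar: 1 of 2 neighbours ≥ 1, votes yes.
Round 3 — no new yes votes; cascade stops.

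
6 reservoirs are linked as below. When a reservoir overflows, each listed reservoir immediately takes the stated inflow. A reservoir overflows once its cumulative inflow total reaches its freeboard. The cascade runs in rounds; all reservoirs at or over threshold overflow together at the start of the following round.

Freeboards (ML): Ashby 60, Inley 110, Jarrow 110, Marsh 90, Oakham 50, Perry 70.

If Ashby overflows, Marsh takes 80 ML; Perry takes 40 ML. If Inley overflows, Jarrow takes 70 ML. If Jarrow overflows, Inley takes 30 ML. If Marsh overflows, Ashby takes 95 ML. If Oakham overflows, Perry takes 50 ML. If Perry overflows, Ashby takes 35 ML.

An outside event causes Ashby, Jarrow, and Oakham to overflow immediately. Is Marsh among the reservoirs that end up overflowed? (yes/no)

Round 1 — Ashby, Jarrow, Oakham overflow (initial).
  Inley: +30 → 30 < 110
  Marsh: +80 → 80 < 90
  Perry: +40+50 → 90 ≥ 70
Round 2 — Perry overflows.
No further overflows.

no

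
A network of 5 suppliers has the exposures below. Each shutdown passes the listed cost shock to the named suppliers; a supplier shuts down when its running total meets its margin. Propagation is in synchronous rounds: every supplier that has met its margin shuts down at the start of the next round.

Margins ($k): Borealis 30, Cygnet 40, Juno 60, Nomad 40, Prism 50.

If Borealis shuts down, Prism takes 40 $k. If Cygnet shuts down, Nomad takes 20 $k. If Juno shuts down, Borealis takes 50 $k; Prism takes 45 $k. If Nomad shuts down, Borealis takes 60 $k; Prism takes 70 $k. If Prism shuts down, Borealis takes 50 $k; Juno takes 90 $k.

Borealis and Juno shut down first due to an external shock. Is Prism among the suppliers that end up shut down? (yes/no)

yes

Round 1 — Borealis, Juno shut down (initial).
  Prism: +40+45 → 85 ≥ 50
Round 2 — Prism shuts down.
No further shutdowns.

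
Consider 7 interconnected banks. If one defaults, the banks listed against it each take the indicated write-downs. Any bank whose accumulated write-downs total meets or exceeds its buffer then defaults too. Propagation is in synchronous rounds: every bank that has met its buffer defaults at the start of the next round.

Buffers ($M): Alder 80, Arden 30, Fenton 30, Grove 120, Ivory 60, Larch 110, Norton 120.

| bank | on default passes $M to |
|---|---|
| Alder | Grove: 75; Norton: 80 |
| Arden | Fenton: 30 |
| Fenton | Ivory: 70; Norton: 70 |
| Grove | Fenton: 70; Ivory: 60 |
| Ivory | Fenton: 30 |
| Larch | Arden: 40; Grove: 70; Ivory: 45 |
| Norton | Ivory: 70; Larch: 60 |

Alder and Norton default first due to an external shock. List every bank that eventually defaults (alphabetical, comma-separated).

Round 1 — Alder, Norton default (initial).
  Grove: +75 → 75 < 120
  Ivory: +70 → 70 ≥ 60
  Larch: +60 → 60 < 110
Round 2 — Ivory defaults.
  Fenton: +30 → 30 ≥ 30
Round 3 — Fenton defaults.
No further defaults.

Alder, Fenton, Ivory, Norton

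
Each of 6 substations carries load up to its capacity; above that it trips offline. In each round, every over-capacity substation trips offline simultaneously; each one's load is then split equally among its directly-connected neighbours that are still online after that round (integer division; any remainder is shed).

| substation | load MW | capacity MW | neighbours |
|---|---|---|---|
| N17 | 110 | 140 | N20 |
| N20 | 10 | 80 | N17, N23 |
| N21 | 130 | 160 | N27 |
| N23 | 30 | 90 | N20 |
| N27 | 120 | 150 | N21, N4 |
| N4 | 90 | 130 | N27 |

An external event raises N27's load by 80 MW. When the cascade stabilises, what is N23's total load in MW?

30

Round 1 — N27 at 200 > 150. N27 trips offline.
  N27 sheds 200 MW to N21, N4: 100 each.
    N21: 130+100 = 230 > 160
    N4: 90+100 = 190 > 130
Round 2 — N21, N4 trip offline.
  N21 sheds 230 MW: no online neighbours, lost.
  N4 sheds 190 MW: no online neighbours, lost.
No further trips.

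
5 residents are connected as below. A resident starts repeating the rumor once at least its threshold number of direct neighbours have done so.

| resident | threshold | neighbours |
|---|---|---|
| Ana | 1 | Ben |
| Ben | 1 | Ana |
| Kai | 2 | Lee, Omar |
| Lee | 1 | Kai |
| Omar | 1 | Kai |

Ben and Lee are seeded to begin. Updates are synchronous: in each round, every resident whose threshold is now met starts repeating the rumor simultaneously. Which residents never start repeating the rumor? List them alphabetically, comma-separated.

Kai, Omar

Round 1 — Ben, Lee start repeating the rumor (initial).
Round 2 — checking thresholds:
  Ana: 1 of 1 neighbours ≥ 1, starts repeating the rumor.
  Kai: 1 of 2 neighbours < 2, below threshold.
Round 3 — no new spreads; cascade stops.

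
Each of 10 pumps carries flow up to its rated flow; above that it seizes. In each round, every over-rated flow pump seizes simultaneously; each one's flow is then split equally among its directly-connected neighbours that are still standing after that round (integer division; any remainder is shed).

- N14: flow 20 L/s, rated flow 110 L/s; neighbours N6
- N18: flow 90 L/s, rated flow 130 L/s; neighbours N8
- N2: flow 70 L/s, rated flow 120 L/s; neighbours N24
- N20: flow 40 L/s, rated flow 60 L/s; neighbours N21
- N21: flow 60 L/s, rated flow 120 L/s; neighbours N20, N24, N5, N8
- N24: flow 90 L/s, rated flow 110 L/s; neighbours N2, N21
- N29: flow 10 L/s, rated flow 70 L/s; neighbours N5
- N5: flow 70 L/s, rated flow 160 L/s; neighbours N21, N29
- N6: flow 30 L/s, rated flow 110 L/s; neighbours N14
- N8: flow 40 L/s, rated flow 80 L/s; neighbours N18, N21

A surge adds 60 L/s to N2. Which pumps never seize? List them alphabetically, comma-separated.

Round 1 — N2 at 130 > 120. N2 seizes.
  N2 sheds 130 L/s to N24: 130 each.
    N24: 90+130 = 220 > 110
Round 2 — N24 seizes.
  N24 sheds 220 L/s to N21: 220 each.
    N21: 60+220 = 280 > 120
Round 3 — N21 seizes.
  N21 sheds 280 L/s to N20, N5, N8: 93 each (1 lost).
    N20: 40+93 = 133 > 60
    N5: 70+93 = 163 > 160
    N8: 40+93 = 133 > 80
Round 4 — N20, N5, N8 seize.
  N20 sheds 133 L/s: no online neighbours, lost.
  N5 sheds 163 L/s to N29: 163 each.
    N29: 10+163 = 173 > 70
  N8 sheds 133 L/s to N18: 133 each.
    N18: 90+133 = 223 > 130
Round 5 — N18, N29 seize.
  N18 sheds 223 L/s: no online neighbours, lost.
  N29 sheds 173 L/s: no online neighbours, lost.
No further seizures.

N14, N6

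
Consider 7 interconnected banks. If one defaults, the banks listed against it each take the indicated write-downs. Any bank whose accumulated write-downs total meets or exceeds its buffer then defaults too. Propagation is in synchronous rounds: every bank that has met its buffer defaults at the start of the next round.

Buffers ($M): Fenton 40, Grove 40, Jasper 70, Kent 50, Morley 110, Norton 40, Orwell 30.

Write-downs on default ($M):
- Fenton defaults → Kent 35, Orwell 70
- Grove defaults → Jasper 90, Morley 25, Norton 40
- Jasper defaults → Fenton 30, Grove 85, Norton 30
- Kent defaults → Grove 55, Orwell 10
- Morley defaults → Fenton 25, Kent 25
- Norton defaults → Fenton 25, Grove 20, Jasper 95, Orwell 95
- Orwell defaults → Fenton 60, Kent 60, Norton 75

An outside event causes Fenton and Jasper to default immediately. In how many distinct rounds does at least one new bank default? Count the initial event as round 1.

Round 1 — Fenton, Jasper default (initial).
  Grove: +85 → 85 ≥ 40
  Kent: +35 → 35 < 50
  Norton: +30 → 30 < 40
  Orwell: +70 → 70 ≥ 30
Round 2 — Grove, Orwell default.
  Kent: +60 → 95 ≥ 50
  Morley: +25 → 25 < 110
  Norton: +40+75 → 145 ≥ 40
Round 3 — Kent, Norton default.
No further defaults.

3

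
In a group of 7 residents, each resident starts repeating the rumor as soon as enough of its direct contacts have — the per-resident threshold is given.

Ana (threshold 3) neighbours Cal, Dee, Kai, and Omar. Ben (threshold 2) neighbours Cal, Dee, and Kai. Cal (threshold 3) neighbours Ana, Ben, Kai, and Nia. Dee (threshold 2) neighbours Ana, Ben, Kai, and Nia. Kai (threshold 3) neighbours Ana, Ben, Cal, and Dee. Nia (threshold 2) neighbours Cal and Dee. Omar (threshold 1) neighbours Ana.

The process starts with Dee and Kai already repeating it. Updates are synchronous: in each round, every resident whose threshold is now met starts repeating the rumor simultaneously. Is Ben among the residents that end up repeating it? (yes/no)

Round 1 — Dee, Kai start repeating the rumor (initial).
Round 2 — checking thresholds:
  Ana: 2 of 4 neighbours < 3, below threshold.
  Ben: 2 of 3 neighbours ≥ 2, starts repeating the rumor.
  Cal: 1 of 4 neighbours < 3, below threshold.
  Nia: 1 of 2 neighbours < 2, below threshold.
Round 3 — no new spreads; cascade stops.

yes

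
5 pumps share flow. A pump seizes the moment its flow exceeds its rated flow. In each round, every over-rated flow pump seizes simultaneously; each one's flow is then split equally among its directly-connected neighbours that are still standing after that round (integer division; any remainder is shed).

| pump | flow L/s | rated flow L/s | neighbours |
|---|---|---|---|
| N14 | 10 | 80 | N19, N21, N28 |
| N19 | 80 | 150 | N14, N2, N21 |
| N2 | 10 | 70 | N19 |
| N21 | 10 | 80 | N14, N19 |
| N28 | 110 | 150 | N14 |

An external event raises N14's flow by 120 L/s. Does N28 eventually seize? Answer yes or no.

Round 1 — N14 at 130 > 80. N14 seizes.
  N14 sheds 130 L/s to N19, N21, N28: 43 each (1 lost).
    N19: 80+43 = 123 ≤ 150
    N21: 10+43 = 53 ≤ 80
    N28: 110+43 = 153 > 150
Round 2 — N28 seizes.
  N28 sheds 153 L/s: no online neighbours, lost.
No further seizures.

yes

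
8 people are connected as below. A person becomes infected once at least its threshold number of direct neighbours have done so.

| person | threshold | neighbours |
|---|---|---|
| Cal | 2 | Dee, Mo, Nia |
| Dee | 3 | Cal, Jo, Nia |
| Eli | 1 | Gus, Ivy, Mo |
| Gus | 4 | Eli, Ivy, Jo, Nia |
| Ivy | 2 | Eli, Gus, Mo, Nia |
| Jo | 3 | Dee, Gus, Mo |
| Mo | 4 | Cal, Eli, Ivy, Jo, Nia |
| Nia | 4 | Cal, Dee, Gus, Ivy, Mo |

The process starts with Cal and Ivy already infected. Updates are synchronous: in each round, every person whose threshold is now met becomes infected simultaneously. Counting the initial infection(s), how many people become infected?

Round 1 — Cal, Ivy become infected (initial).
Round 2 — checking thresholds:
  Dee: 1 of 3 neighbours < 3, not yet.
  Eli: 1 of 3 neighbours ≥ 1, becomes infected.
  Gus: 1 of 4 neighbours < 4, not yet.
  Mo: 2 of 5 neighbours < 4, not yet.
  Nia: 2 of 5 neighbours < 4, not yet.
Round 3 — no new infections; cascade stops.

3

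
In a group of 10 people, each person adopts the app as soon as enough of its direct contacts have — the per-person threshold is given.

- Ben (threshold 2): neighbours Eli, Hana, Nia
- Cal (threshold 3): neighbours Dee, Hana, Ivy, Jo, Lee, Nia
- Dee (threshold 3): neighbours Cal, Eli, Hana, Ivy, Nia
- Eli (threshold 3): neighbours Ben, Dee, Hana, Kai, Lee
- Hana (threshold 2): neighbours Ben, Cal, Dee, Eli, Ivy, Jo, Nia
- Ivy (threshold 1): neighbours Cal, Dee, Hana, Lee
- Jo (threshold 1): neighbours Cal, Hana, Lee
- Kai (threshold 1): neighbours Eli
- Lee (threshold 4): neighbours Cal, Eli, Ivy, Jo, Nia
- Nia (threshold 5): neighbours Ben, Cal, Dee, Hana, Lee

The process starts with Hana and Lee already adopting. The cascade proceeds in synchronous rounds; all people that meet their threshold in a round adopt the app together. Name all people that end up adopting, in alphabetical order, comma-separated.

Ben, Cal, Dee, Eli, Hana, Ivy, Jo, Kai, Lee, Nia

Round 1 — Hana, Lee adopt the app (initial).
Round 2 — checking thresholds:
  Ben: 1 of 3 neighbours < 2, not yet.
  Cal: 2 of 6 neighbours < 3, not yet.
  Dee: 1 of 5 neighbours < 3, not yet.
  Eli: 2 of 5 neighbours < 3, not yet.
  Ivy: 2 of 4 neighbours ≥ 1, adopts the app.
  Jo: 2 of 3 neighbours ≥ 1, adopts the app.
  Nia: 2 of 5 neighbours < 5, not yet.
Round 3 — checking thresholds:
  Ben: 1 of 3 neighbours < 2, not yet.
  Cal: 4 of 6 neighbours ≥ 3, adopts the app.
  Dee: 2 of 5 neighbours < 3, not yet.
  Eli: 2 of 5 neighbours < 3, not yet.
  Nia: 2 of 5 neighbours < 5, not yet.
Round 4 — checking thresholds:
  Ben: 1 of 3 neighbours < 2, not yet.
  Dee: 3 of 5 neighbours ≥ 3, adopts the app.
  Eli: 2 of 5 neighbours < 3, not yet.
  Nia: 3 of 5 neighbours < 5, not yet.
Round 5 — checking thresholds:
  Ben: 1 of 3 neighbours < 2, not yet.
  Eli: 3 of 5 neighbours ≥ 3, adopts the app.
  Nia: 4 of 5 neighbours < 5, not yet.
Round 6 — checking thresholds:
  Ben: 2 of 3 neighbours ≥ 2, adopts the app.
  Kai: 1 of 1 neighbours ≥ 1, adopts the app.
  Nia: 4 of 5 neighbours < 5, not yet.
Round 7 — checking thresholds:
  Nia: 5 of 5 neighbours ≥ 5, adopts the app.
Round 8 — no new adoptions; cascade stops.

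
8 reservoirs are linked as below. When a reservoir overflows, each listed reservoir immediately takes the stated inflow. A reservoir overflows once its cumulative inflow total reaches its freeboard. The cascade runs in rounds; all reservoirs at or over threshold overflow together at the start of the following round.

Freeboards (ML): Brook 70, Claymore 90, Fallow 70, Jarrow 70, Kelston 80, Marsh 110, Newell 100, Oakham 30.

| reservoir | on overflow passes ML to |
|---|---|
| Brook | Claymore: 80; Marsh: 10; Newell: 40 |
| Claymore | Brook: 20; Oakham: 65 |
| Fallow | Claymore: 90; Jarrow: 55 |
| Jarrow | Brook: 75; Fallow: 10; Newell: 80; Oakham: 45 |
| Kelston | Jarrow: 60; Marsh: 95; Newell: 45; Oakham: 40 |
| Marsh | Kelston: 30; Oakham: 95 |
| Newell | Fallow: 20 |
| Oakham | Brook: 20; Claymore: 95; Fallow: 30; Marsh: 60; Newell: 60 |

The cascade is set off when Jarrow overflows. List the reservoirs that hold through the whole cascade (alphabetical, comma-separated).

Fallow, Kelston, Marsh

Round 1 — Jarrow overflows (initial).
  Brook: +75 → 75 ≥ 70
  Fallow: +10 → 10 < 70
  Newell: +80 → 80 < 100
  Oakham: +45 → 45 ≥ 30
Round 2 — Brook, Oakham overflow.
  Claymore: +80+95 → 175 ≥ 90
  Fallow: +30 → 40 < 70
  Marsh: +10+60 → 70 < 110
  Newell: +40+60 → 180 ≥ 100
Round 3 — Claymore, Newell overflow.
  Fallow: +20 → 60 < 70
No further overflows.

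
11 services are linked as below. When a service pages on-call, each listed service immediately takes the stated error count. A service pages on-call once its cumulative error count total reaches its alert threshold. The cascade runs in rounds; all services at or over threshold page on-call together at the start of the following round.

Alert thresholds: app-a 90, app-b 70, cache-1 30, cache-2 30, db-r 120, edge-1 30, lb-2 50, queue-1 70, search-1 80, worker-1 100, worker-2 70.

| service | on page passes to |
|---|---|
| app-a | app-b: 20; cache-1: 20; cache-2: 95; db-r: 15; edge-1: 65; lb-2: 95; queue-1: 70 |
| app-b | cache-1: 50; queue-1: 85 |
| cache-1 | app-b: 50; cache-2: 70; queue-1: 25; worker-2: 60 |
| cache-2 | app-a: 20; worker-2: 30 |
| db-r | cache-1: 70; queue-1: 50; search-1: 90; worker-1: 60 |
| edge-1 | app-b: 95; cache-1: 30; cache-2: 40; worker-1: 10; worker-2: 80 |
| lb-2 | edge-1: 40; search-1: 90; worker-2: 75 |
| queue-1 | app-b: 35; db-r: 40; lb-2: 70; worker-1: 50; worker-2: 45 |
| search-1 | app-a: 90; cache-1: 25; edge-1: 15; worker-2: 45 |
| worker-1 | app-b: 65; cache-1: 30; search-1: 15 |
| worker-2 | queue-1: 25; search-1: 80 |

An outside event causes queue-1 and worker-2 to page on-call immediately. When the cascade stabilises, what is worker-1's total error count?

Round 1 — queue-1, worker-2 page on-call (initial).
  app-b: +35 → 35 < 70
  db-r: +40 → 40 < 120
  lb-2: +70 → 70 ≥ 50
  search-1: +80 → 80 ≥ 80
  worker-1: +50 → 50 < 100
Round 2 — lb-2, search-1 page on-call.
  app-a: +90 → 90 ≥ 90
  cache-1: +25 → 25 < 30
  edge-1: +40+15 → 55 ≥ 30
Round 3 — app-a, edge-1 page on-call.
  app-b: +20+95 → 150 ≥ 70
  cache-1: +20+30 → 75 ≥ 30
  cache-2: +95+40 → 135 ≥ 30
  db-r: +15 → 55 < 120
  worker-1: +10 → 60 < 100
Round 4 — app-b, cache-1, cache-2 page on-call.
No further pages.

60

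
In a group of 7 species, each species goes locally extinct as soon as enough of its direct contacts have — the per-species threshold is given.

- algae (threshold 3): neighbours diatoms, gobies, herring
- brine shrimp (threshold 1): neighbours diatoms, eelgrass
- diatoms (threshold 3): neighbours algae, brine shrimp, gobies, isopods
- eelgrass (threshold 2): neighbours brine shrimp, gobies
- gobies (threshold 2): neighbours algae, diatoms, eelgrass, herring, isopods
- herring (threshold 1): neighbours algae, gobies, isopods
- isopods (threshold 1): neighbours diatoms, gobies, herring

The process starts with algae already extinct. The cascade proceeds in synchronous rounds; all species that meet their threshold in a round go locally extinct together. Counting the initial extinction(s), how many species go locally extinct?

Round 1 — algae goes locally extinct (initial).
Round 2 — checking thresholds:
  diatoms: 1 of 4 neighbours < 3, holds.
  gobies: 1 of 5 neighbours < 2, holds.
  herring: 1 of 3 neighbours ≥ 1, goes locally extinct.
Round 3 — checking thresholds:
  diatoms: 1 of 4 neighbours < 3, holds.
  gobies: 2 of 5 neighbours ≥ 2, goes locally extinct.
  isopods: 1 of 3 neighbours ≥ 1, goes locally extinct.
Round 4 — checking thresholds:
  diatoms: 3 of 4 neighbours ≥ 3, goes locally extinct.
  eelgrass: 1 of 2 neighbours < 2, holds.
Round 5 — checking thresholds:
  brine shrimp: 1 of 2 neighbours ≥ 1, goes locally extinct.
  eelgrass: 1 of 2 neighbours < 2, holds.
Round 6 — checking thresholds:
  eelgrass: 2 of 2 neighbours ≥ 2, goes locally extinct.
Round 7 — no new extinctions; cascade stops.

7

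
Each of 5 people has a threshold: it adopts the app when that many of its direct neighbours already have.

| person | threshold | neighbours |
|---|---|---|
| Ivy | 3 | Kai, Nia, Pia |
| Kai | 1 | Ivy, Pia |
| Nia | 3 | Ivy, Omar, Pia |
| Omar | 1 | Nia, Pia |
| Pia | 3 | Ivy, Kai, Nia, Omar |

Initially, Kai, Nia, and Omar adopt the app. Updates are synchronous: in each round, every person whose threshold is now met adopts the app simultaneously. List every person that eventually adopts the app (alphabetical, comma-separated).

Ivy, Kai, Nia, Omar, Pia

Round 1 — Kai, Nia, Omar adopt the app (initial).
Round 2 — checking thresholds:
  Ivy: 2 of 3 neighbours < 3, below threshold.
  Pia: 3 of 4 neighbours ≥ 3, adopts the app.
Round 3 — checking thresholds:
  Ivy: 3 of 3 neighbours ≥ 3, adopts the app.
Round 4 — no new adoptions; cascade stops.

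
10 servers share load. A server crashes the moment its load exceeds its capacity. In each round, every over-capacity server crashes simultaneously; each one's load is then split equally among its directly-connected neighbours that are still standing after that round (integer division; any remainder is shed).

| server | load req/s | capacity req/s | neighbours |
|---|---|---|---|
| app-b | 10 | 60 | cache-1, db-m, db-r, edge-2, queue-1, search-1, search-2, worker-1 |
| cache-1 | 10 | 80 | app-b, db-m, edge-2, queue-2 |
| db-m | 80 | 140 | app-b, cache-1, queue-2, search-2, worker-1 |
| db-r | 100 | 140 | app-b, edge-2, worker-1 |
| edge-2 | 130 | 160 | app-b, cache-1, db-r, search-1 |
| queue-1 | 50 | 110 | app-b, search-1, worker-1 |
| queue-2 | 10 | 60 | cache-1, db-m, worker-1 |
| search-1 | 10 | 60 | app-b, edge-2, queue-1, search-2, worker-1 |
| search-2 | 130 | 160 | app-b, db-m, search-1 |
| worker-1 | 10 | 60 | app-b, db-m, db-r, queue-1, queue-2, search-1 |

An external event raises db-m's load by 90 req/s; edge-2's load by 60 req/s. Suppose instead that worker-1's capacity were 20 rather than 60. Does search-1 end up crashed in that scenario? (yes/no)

With worker-1's capacity at 20:
Round 1 — db-m at 170 > 140; edge-2 at 190 > 160. db-m, edge-2 crash.
  db-m sheds 170 req/s to app-b, cache-1, queue-2, search-2, worker-1: 34 each.
    app-b: 10+34 = 44 ≤ 60
    cache-1: 10+34 = 44 ≤ 80
    queue-2: 10+34 = 44 ≤ 60
    search-2: 130+34 = 164 > 160
    worker-1: 10+34 = 44 > 20
  edge-2 sheds 190 req/s to app-b, cache-1, db-r, search-1: 47 each (2 lost).
    app-b: 44+47 = 91 > 60
    cache-1: 44+47 = 91 > 80
    db-r: 100+47 = 147 > 140
    search-1: 10+47 = 57 ≤ 60
Round 2 — app-b, cache-1, db-r, search-2, worker-1 crash.
  app-b sheds 91 req/s to queue-1, search-1: 45 each (1 lost).
    queue-1: 50+45 = 95 ≤ 110
    search-1: 57+45 = 102 > 60
  cache-1 sheds 91 req/s to queue-2: 91 each.
    queue-2: 44+91 = 135 > 60
  db-r sheds 147 req/s: no online neighbours, lost.
  search-2 sheds 164 req/s to search-1: 164 each.
    search-1: 102+164 = 266 > 60
  worker-1 sheds 44 req/s to queue-1, queue-2, search-1: 14 each (2 lost).
    queue-1: 95+14 = 109 ≤ 110
    queue-2: 135+14 = 149 > 60
    search-1: 266+14 = 280 > 60
Round 3 — queue-2, search-1 crash.
  queue-2 sheds 149 req/s: no online neighbours, lost.
  search-1 sheds 280 req/s to queue-1: 280 each.
    queue-1: 109+280 = 389 > 110
Round 4 — queue-1 crashes.
  queue-1 sheds 389 req/s: no online neighbours, lost.
No further crashes.

yes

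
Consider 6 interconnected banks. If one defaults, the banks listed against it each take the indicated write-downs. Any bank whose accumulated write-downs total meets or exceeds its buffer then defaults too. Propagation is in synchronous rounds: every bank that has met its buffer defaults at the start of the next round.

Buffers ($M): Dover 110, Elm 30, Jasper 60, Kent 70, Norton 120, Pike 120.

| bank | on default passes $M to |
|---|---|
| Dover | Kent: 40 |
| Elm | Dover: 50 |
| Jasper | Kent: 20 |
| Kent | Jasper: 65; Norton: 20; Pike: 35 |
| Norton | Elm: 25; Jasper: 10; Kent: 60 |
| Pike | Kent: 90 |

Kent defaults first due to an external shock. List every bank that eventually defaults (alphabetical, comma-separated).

Round 1 — Kent defaults (initial).
  Jasper: +65 → 65 ≥ 60
  Norton: +20 → 20 < 120
  Pike: +35 → 35 < 120
Round 2 — Jasper defaults.
No further defaults.

Jasper, Kent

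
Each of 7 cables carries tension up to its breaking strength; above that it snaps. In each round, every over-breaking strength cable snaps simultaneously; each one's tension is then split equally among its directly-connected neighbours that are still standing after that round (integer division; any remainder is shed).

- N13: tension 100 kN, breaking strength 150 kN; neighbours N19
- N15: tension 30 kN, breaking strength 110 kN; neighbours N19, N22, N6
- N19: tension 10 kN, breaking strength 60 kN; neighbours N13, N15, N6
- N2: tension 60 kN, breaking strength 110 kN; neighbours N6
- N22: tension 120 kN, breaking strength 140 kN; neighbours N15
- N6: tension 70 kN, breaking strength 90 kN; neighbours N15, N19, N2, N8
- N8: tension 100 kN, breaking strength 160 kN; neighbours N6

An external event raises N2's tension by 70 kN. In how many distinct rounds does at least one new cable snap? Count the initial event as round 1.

Round 1 — N2 at 130 > 110. N2 snaps.
  N2 sheds 130 kN to N6: 130 each.
    N6: 70+130 = 200 > 90
Round 2 — N6 snaps.
  N6 sheds 200 kN to N15, N19, N8: 66 each (2 lost).
    N15: 30+66 = 96 ≤ 110
    N19: 10+66 = 76 > 60
    N8: 100+66 = 166 > 160
Round 3 — N19, N8 snap.
  N19 sheds 76 kN to N13, N15: 38 each.
    N13: 100+38 = 138 ≤ 150
    N15: 96+38 = 134 > 110
  N8 sheds 166 kN: no online neighbours, lost.
Round 4 — N15 snaps.
  N15 sheds 134 kN to N22: 134 each.
    N22: 120+134 = 254 > 140
Round 5 — N22 snaps.
  N22 sheds 254 kN: no online neighbours, lost.
No further breaks.

5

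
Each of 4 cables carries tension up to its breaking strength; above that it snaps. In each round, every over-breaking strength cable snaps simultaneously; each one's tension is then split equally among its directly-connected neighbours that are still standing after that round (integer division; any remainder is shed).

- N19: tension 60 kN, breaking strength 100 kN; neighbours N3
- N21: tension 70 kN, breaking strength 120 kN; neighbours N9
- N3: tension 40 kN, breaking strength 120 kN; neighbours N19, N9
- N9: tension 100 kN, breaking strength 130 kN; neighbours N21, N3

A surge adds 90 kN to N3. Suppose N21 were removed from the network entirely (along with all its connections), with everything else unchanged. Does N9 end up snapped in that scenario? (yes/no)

With N21 removed:
Round 1 — N3 at 130 > 120. N3 snaps.
  N3 sheds 130 kN to N19, N9: 65 each.
    N19: 60+65 = 125 > 100
    N9: 100+65 = 165 > 130
Round 2 — N19, N9 snap.
  N19 sheds 125 kN: no online neighbours, lost.
  N9 sheds 165 kN: no online neighbours, lost.
No further breaks.

yes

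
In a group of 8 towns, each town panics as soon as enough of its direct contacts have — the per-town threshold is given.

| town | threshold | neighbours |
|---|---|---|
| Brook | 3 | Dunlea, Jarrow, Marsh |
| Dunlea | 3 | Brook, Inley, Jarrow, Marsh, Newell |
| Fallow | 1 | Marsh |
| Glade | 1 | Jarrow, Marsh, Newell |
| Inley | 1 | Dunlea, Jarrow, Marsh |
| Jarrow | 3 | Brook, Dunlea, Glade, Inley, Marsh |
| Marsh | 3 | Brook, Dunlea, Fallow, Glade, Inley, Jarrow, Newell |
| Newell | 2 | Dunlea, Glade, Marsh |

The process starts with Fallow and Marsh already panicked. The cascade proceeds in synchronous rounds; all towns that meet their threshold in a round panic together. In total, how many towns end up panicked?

8

Round 1 — Fallow, Marsh panic (initial).
Round 2 — checking thresholds:
  Brook: 1 of 3 neighbours < 3, below threshold.
  Dunlea: 1 of 5 neighbours < 3, below threshold.
  Glade: 1 of 3 neighbours ≥ 1, panics.
  Inley: 1 of 3 neighbours ≥ 1, panics.
  Jarrow: 1 of 5 neighbours < 3, below threshold.
  Newell: 1 of 3 neighbours < 2, below threshold.
Round 3 — checking thresholds:
  Brook: 1 of 3 neighbours < 3, below threshold.
  Dunlea: 2 of 5 neighbours < 3, below threshold.
  Jarrow: 3 of 5 neighbours ≥ 3, panics.
  Newell: 2 of 3 neighbours ≥ 2, panics.
Round 4 — checking thresholds:
  Brook: 2 of 3 neighbours < 3, below threshold.
  Dunlea: 4 of 5 neighbours ≥ 3, panics.
Round 5 — checking thresholds:
  Brook: 3 of 3 neighbours ≥ 3, panics.
Round 6 — no new panics; cascade stops.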